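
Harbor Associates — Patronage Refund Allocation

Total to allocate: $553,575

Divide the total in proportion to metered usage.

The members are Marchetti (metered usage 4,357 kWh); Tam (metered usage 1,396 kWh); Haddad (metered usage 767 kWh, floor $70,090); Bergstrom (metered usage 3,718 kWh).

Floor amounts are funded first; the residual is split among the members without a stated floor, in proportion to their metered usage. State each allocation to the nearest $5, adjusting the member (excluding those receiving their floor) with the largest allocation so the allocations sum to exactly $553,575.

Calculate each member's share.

Minimums first: Haddad $70,090. Remaining pool $483,485.
Remaining pool split over remaining metered usage 9,471: Marchetti 222,420.46 → $222,420; Tam 71,264.39 → $71,265; Bergstrom 189,800.15 → $189,800.

Marchetti: $222,420; Tam: $71,265; Haddad: $70,090; Bergstrom: $189,800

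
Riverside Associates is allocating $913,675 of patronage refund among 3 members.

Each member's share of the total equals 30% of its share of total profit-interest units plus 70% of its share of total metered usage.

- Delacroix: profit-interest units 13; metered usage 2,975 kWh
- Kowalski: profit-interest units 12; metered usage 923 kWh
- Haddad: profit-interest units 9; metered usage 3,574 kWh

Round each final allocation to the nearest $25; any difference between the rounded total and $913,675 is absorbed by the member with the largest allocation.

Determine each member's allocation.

Profit-interest units total 34; metered usage total 7,472.
Composite weights (30% profit-interest units + 70% metered usage): Delacroix 0.3934; Kowalski 0.1924; Haddad 0.4142.
Proportional shares: Delacroix 359,451.67; Kowalski 175,747.07; Haddad 378,476.26.
At nearest $25: Delacroix $359,450; Kowalski $175,750; Haddad $378,475. Sum = $913,675.
No rounding difference to absorb.

Delacroix: $359,450 · Kowalski: $175,750 · Haddad: $378,475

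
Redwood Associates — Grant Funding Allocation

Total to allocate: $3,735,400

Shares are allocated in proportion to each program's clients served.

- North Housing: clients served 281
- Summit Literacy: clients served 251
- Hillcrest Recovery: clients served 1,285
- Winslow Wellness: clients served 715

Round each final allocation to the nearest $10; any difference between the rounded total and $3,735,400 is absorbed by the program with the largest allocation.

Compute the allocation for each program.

North Housing: $414,550 | Summit Literacy: $370,290 | Hillcrest Recovery: $1,895,740 | Winslow Wellness: $1,054,820

Total clients served = 2,532.
Pro-rata amounts: North Housing 281/2,532 × $3,735,400 = 414,552.69; Summit Literacy 251/2,532 × $3,735,400 = 370,294.39; Hillcrest Recovery 1,285/2,532 × $3,735,400 = 1,895,730.25; Winslow Wellness 715/2,532 × $3,735,400 = 1,054,822.67.
After rounding ($10): North Housing $414,550; Summit Literacy $370,290; Hillcrest Recovery $1,895,730; Winslow Wellness $1,054,820. Sum = $3,735,390.
Difference $3,735,400 − $3,735,390 = +$10 applied to largest allocation (Hillcrest Recovery): Hillcrest Recovery becomes $1,895,740.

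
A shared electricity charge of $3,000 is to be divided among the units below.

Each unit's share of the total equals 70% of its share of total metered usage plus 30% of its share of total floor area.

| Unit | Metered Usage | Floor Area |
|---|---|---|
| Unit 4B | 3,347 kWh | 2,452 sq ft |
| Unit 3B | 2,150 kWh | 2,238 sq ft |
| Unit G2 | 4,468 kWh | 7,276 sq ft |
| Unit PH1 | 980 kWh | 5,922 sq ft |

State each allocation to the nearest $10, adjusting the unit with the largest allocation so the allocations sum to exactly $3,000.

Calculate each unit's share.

Unit 4B: $770 | Unit 3B: $530 | Unit G2: $1,210 | Unit PH1: $490

Totals — metered usage 10,945, floor area 17,888.
Combined weights (70% metered usage + 30% floor area): Unit 4B 0.2552; Unit 3B 0.1750; Unit G2 0.4078; Unit PH1 0.1620.
Raw shares: Unit 4B 765.55; Unit 3B 525.12; Unit G2 1,223.35; Unit PH1 485.99.
At nearest $10: Unit 4B $770; Unit 3B $530; Unit G2 $1,220; Unit PH1 $490. Sum = $3,010.
Difference $3,000 − $3,010 = −$10 applied to largest allocation (Unit G2): Unit G2 becomes $1,210.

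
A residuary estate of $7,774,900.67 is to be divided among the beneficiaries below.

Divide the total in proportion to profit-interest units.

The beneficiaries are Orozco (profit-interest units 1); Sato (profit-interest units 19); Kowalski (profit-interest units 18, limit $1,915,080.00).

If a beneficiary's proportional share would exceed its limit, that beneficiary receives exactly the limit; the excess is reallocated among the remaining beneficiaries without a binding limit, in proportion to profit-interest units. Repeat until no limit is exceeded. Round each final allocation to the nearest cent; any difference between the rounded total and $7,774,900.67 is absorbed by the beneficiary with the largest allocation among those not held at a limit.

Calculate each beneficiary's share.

Total profit-interest units = 38.
Pro-rata shares before constraints: Orozco 204,602.6492; Sato 3,887,450.3350; Kowalski 3,682,847.6858.
Capped: Kowalski ($1,915,080.00); remaining pool $5,859,820.67 reallocated over remaining profit-interest units 20.
Redistributed shares: Orozco 292,991.0335 → $292,991.03; Sato 5,566,829.6365 → $5,566,829.64.

Orozco: $292,991.03 · Sato: $5,566,829.64 · Kowalski: $1,915,080.00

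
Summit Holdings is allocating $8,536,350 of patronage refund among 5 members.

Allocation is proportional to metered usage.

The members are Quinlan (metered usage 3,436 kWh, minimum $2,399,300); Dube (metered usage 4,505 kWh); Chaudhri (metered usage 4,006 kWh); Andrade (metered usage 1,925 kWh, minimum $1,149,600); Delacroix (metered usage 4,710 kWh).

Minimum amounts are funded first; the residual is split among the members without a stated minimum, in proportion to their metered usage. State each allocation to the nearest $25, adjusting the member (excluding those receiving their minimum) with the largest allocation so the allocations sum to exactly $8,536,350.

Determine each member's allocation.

Minimums first: Quinlan $2,399,300; Andrade $1,149,600. Remaining pool $4,987,450.
Remaining pool split over remaining metered usage 13,221: Dube 1,699,452.56 → $1,699,450; Chaudhri 1,511,211.31 → $1,511,200; Delacroix 1,776,786.14 → $1,776,775.
Rounding difference +$25 applied to Delacroix → $1,776,800.

Quinlan: $2,399,300; Dube: $1,699,450; Chaudhri: $1,511,200; Andrade: $1,149,600; Delacroix: $1,776,800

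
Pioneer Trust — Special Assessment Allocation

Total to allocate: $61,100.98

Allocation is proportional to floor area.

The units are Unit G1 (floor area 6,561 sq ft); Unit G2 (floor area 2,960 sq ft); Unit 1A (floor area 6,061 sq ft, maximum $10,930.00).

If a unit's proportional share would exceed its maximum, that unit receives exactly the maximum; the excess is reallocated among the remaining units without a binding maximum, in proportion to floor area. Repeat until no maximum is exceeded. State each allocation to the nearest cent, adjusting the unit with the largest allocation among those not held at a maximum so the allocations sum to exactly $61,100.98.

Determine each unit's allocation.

Combined floor area = 15,582.
Pro-rata shares before constraints: Unit G1 25,727.3476; Unit G2 11,606.9119; Unit 1A 23,766.7206.
Cap binds for Unit 1A ($10,930.00); balance $50,170.98 reallocated over remaining floor area 9,521.
Shares after redistribution: Unit G1 34,573.2381 → $34,573.24; Unit G2 15,597.7419 → $15,597.74.

Unit G1: $34,573.24 | Unit G2: $15,597.74 | Unit 1A: $10,930.00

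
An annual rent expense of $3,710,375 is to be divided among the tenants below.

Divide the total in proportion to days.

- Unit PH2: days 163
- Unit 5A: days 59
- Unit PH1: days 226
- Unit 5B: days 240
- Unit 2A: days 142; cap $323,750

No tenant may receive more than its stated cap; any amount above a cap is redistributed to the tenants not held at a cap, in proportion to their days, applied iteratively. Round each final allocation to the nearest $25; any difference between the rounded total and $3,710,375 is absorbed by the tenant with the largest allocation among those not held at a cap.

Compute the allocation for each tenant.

Combined days = 830.
Unconstrained shares: Unit PH2 728,664.01; Unit 5A 263,749.55; Unit PH1 1,010,294.88; Unit 5B 1,072,879.52; Unit 2A 634,787.05.
Held at cap: Unit 2A ($323,750); residual $3,386,625 reallocated over remaining days 688.
Remaining shares: Unit PH2 802,354.47 → $802,350; Unit 5A 290,422.78 → $290,425; Unit PH1 1,112,466.93 → $1,112,475; Unit 5B 1,181,380.81 → $1,181,375.

Unit PH2: $802,350 | Unit 5A: $290,425 | Unit PH1: $1,112,475 | Unit 5B: $1,181,375 | Unit 2A: $323,750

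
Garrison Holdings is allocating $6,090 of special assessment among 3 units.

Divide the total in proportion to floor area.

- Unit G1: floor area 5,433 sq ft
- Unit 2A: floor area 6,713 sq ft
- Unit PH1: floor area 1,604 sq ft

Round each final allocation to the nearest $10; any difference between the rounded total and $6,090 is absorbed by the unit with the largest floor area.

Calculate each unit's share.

Unit G1: $2,410 · Unit 2A: $2,970 · Unit PH1: $710

Combined floor area = 5,433 + 6,713 + 1,604 = 13,750.
Raw shares: Unit G1 2,406.33; Unit 2A 2,973.25; Unit PH1 710.43.
Rounded to nearest $10: Unit G1 $2,410; Unit 2A $2,970; Unit PH1 $710. Sum = $6,090.
Rounded total matches; no reconciliation needed.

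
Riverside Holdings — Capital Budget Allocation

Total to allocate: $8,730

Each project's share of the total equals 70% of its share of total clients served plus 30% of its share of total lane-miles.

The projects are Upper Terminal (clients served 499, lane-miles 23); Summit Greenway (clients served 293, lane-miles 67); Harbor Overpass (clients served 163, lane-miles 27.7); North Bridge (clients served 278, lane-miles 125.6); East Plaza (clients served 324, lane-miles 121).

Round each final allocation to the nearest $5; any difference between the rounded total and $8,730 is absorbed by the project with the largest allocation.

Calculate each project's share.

Totals — clients served 1,557, lane-miles 364.3.
Composite weights (70% clients served + 30% lane-miles): Upper Terminal 0.2433; Summit Greenway 0.1869; Harbor Overpass 0.0961; North Bridge 0.2284; East Plaza 0.2453.
Unrounded shares: Upper Terminal 2,123.85; Summit Greenway 1,631.65; Harbor Overpass 838.89; North Bridge 1,994.06; East Plaza 2,141.54.
After rounding ($5): Upper Terminal $2,125; Summit Greenway $1,630; Harbor Overpass $840; North Bridge $1,995; East Plaza $2,140. Sum = $8,730.
Sum already equals the total — no adjustment.

Upper Terminal: $2,125; Summit Greenway: $1,630; Harbor Overpass: $840; North Bridge: $1,995; East Plaza: $2,140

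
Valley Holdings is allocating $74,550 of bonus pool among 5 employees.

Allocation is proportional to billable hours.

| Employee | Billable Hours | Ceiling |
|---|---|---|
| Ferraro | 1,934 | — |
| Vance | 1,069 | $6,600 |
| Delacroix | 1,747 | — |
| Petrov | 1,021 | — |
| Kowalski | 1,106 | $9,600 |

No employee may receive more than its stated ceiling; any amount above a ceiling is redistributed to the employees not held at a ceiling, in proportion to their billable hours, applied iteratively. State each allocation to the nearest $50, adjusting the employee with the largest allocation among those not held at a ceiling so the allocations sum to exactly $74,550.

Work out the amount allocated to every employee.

Ferraro: $24,000 · Vance: $6,600 · Delacroix: $21,700 · Petrov: $12,650 · Kowalski: $9,600

Combined billable hours = 6,877.
Proportional shares (ignoring caps): Ferraro 20,965.49; Vance 11,588.48; Delacroix 18,938.32; Petrov 11,068.13; Kowalski 11,989.57.
Capped: Vance ($6,600), Kowalski ($9,600); residual $58,350 reallocated over remaining billable hours 4,702.
Redistributed shares: Ferraro 24,000.19 → $24,000; Delacroix 21,679.59 → $21,700; Petrov 12,670.21 → $12,650.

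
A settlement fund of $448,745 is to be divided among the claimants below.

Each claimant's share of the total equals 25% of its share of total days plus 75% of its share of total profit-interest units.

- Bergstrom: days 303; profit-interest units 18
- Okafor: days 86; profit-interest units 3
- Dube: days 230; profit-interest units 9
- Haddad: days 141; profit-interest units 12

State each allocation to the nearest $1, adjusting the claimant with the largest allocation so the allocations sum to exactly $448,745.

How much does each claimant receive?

Bergstrom: $188,966; Okafor: $36,735; Dube: $106,071; Haddad: $116,973

Totals — days 760, profit-interest units 42.
Blended shares (25% days + 75% profit-interest units): Bergstrom 0.4211; Okafor 0.0819; Dube 0.2364; Haddad 0.2607.
Pro-rata amounts: Bergstrom 188,966.35; Okafor 36,734.67; Dube 106,070.83; Haddad 116,973.14.
Rounded to nearest $1: Bergstrom $188,966; Okafor $36,735; Dube $106,071; Haddad $116,973. Sum = $448,745.
Rounded total matches; no reconciliation needed.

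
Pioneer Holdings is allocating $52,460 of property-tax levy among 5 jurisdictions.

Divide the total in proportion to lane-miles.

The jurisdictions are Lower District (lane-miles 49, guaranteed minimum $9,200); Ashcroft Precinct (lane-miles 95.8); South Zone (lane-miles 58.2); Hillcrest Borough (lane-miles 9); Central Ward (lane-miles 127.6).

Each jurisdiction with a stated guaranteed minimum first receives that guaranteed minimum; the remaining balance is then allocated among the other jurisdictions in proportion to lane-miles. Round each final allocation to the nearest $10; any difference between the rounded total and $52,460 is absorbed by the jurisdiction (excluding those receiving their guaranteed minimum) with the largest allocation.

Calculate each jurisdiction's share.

Lower District: $9,200 | Ashcroft Precinct: $14,260 | South Zone: $8,660 | Hillcrest Borough: $1,340 | Central Ward: $19,000

Minimums first: Lower District $9,200. Remaining pool $43,260.
Remaining pool split over remaining lane-miles 290.6: Ashcroft Precinct 14,261.21 → $14,260; South Zone 8,663.91 → $8,660; Hillcrest Borough 1,339.78 → $1,340; Central Ward 18,995.10 → $19,000.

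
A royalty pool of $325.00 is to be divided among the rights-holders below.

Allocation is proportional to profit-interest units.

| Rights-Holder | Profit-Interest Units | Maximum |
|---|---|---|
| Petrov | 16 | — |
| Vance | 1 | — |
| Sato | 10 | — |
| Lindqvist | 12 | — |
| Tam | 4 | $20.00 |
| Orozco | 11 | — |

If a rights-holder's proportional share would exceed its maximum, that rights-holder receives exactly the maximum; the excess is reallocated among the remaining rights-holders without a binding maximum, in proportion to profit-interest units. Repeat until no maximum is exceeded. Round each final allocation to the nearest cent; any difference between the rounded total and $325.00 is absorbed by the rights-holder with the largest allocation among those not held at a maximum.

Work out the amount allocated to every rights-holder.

Sum of profit-interest units: 54.
Proportional shares (ignoring caps): Petrov 96.2963; Vance 6.0185; Sato 60.1852; Lindqvist 72.2222; Tam 24.0741; Orozco 66.2037.
Held at cap: Tam ($20.00); residual $305.00 reallocated over remaining profit-interest units 50.
Redistributed shares: Petrov 97.6000 → $97.60; Vance 6.1000 → $6.10; Sato 61.0000 → $61.00; Lindqvist 73.2000 → $73.20; Orozco 67.1000 → $67.10.

Petrov: $97.60 · Vance: $6.10 · Sato: $61.00 · Lindqvist: $73.20 · Tam: $20.00 · Orozco: $67.10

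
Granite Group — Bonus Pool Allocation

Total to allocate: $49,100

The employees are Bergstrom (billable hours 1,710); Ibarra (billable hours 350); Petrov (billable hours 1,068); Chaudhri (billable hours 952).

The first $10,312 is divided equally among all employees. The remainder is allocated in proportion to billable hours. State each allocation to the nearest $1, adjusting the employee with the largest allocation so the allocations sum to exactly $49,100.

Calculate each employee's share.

$10,312 shared equally gives $2,578 per employee.
Remainder $38,788 by billable hours (total 4,080): Bergstrom 16,256.74 → $16,257; Ibarra 3,327.40 → $3,327; Petrov 10,153.33 → $10,153; Chaudhri 9,050.53 → $9,051.
Totals: Bergstrom $2,578 + $16,257 = $18,835; Ibarra $2,578 + $3,327 = $5,905; Petrov $2,578 + $10,153 = $12,731; Chaudhri $2,578 + $9,051 = $11,629.

Bergstrom: $18,835 · Ibarra: $5,905 · Petrov: $12,731 · Chaudhri: $11,629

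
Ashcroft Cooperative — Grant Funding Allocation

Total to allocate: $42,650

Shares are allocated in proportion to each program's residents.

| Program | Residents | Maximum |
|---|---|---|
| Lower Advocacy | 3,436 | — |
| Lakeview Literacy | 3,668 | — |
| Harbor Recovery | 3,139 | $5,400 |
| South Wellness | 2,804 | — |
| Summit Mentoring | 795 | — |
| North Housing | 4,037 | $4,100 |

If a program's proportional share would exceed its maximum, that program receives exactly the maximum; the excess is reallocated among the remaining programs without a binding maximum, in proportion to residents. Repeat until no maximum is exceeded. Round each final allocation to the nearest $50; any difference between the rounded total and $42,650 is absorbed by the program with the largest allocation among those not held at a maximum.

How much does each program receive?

Lower Advocacy: $10,650; Lakeview Literacy: $11,350; Harbor Recovery: $5,400; South Wellness: $8,700; Summit Mentoring: $2,450; North Housing: $4,100

Total residents = 17,879.
Pro-rata shares before constraints: Lower Advocacy 8,196.51; Lakeview Literacy 8,749.94; Harbor Recovery 7,488.02; South Wellness 6,688.89; Summit Mentoring 1,896.46; North Housing 9,630.18.
Held at cap: Harbor Recovery ($5,400), North Housing ($4,100); remaining pool $33,150 reallocated over remaining residents 10,703.
Remaining shares: Lower Advocacy 10,642.19 → $10,650; Lakeview Literacy 11,360.76 → $11,350; South Wellness 8,684.72 → $8,700; Summit Mentoring 2,462.32 → $2,450.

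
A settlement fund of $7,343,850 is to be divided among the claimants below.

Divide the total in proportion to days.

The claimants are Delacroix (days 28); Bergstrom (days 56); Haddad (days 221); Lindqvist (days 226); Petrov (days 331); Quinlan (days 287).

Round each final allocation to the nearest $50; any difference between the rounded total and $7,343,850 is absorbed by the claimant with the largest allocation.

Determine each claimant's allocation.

Delacroix: $178,950 | Bergstrom: $357,900 | Haddad: $1,412,500 | Lindqvist: $1,444,500 | Petrov: $2,115,650 | Quinlan: $1,834,350

Days total: 1,149.
Pro-rata amounts: Delacroix 28/1,149 × $7,343,850 = 178,962.40; Bergstrom 56/1,149 × $7,343,850 = 357,924.80; Haddad 221/1,149 × $7,343,850 = 1,412,524.67; Lindqvist 226/1,149 × $7,343,850 = 1,444,482.25; Petrov 331/1,149 × $7,343,850 = 2,115,591.25; Quinlan 287/1,149 × $7,343,850 = 1,834,364.62.
After rounding ($50): Delacroix $178,950; Bergstrom $357,900; Haddad $1,412,500; Lindqvist $1,444,500; Petrov $2,115,600; Quinlan $1,834,350. Sum = $7,343,800.
Difference $7,343,850 − $7,343,800 = +$50 applied to largest allocation (Petrov): Petrov becomes $2,115,650.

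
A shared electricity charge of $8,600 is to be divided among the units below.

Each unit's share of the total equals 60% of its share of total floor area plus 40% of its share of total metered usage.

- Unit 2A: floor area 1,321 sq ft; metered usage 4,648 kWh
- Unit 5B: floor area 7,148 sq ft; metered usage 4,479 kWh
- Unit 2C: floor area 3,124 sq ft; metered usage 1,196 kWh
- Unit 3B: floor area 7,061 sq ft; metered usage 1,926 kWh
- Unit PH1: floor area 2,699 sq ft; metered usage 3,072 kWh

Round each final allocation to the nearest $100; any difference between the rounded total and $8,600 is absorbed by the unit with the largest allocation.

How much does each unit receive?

Floor area total 21,353; metered usage total 15,321.
Composite weights (60% floor area + 40% metered usage): Unit 2A 0.1585; Unit 5B 0.3178; Unit 2C 0.1190; Unit 3B 0.2487; Unit PH1 0.1560.
Unrounded shares: Unit 2A 1,362.83; Unit 5B 2,732.99; Unit 2C 1,023.46; Unit 3B 2,138.75; Unit PH1 1,341.97.
Rounded to nearest $100: Unit 2A $1,400; Unit 5B $2,700; Unit 2C $1,000; Unit 3B $2,100; Unit PH1 $1,300. Sum = $8,500.
Difference $8,600 − $8,500 = +$100 applied to largest allocation (Unit 5B): Unit 5B becomes $2,800.

Unit 2A: $1,400 | Unit 5B: $2,800 | Unit 2C: $1,000 | Unit 3B: $2,100 | Unit PH1: $1,300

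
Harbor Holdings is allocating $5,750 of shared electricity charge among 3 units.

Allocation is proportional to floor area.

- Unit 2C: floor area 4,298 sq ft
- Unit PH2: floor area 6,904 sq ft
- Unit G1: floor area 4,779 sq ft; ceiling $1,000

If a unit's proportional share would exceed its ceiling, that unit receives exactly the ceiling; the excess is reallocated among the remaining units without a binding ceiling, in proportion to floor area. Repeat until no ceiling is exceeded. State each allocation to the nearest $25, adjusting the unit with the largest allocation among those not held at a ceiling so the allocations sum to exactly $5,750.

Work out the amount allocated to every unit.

Sum of floor area: 15,981.
Unconstrained shares: Unit 2C 1,546.43; Unit PH2 2,484.07; Unit G1 1,719.50.
Cap binds for Unit G1 ($1,000); balance $4,750 reallocated over remaining floor area 11,202.
Redistributed shares: Unit 2C 1,822.49 → $1,825; Unit PH2 2,927.51 → $2,925.

Unit 2C: $1,825 | Unit PH2: $2,925 | Unit G1: $1,000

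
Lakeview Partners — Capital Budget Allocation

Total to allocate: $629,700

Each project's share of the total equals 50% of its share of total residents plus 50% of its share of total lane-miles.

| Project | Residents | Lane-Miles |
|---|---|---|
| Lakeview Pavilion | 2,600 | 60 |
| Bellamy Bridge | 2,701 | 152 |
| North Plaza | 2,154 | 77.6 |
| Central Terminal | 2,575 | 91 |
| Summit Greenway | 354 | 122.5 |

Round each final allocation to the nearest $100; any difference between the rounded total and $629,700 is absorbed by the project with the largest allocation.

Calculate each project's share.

Lakeview Pavilion: $116,400 · Bellamy Bridge: $177,000 · North Plaza: $113,900 · Central Terminal: $135,000 · Summit Greenway: $87,400

Residents total 10,384; lane-miles total 503.1.
Composite weights (50% residents + 50% lane-miles): Lakeview Pavilion 0.1848; Bellamy Bridge 0.2811; North Plaza 0.1808; Central Terminal 0.2144; Summit Greenway 0.1388.
Raw shares: Lakeview Pavilion 116,382.98; Bellamy Bridge 177,020.80; North Plaza 113,874.38; Central Terminal 135,025.38; Summit Greenway 87,396.46.
After rounding ($100): Lakeview Pavilion $116,400; Bellamy Bridge $177,000; North Plaza $113,900; Central Terminal $135,000; Summit Greenway $87,400. Sum = $629,700.
No rounding difference to absorb.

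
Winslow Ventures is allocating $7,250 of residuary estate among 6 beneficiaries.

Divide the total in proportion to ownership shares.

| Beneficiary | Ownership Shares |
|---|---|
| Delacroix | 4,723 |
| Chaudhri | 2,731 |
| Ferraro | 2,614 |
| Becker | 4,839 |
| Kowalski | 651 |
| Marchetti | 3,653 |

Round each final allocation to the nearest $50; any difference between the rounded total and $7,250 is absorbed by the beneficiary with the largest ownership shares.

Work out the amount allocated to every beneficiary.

Sum of ownership shares: 19,211.
Pro-rata amounts: Delacroix 4,723/19,211 × $7,250 = 1,782.40; Chaudhri 2,731/19,211 × $7,250 = 1,030.65; Ferraro 2,614/19,211 × $7,250 = 986.49; Becker 4,839/19,211 × $7,250 = 1,826.18; Kowalski 651/19,211 × $7,250 = 245.68; Marchetti 3,653/19,211 × $7,250 = 1,378.60.
At nearest $50: Delacroix $1,800; Chaudhri $1,050; Ferraro $1,000; Becker $1,850; Kowalski $250; Marchetti $1,400. Sum = $7,350.
Difference $7,250 − $7,350 = −$100 applied to largest ownership shares (Becker): Becker becomes $1,750.

Delacroix: $1,800; Chaudhri: $1,050; Ferraro: $1,000; Becker: $1,750; Kowalski: $250; Marchetti: $1,400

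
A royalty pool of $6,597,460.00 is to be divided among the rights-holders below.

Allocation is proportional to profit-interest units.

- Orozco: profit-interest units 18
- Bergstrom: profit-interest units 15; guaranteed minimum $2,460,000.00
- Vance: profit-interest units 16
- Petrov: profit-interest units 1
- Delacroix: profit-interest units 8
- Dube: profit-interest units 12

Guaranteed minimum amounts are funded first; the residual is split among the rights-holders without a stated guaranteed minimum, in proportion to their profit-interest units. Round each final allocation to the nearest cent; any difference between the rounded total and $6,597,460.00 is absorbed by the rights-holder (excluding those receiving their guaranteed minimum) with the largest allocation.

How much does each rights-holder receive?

Fund the minimums — Bergstrom $2,460,000.00. Balance $4,137,460.00.
Balance split over remaining profit-interest units 55: Orozco 1,354,077.8182 → $1,354,077.82; Vance 1,203,624.7273 → $1,203,624.73; Petrov 75,226.5455 → $75,226.55; Delacroix 601,812.3636 → $601,812.36; Dube 902,718.5455 → $902,718.55.
Rounding difference −$0.01 applied to Orozco → $1,354,077.81.

Orozco: $1,354,077.81 · Bergstrom: $2,460,000.00 · Vance: $1,203,624.73 · Petrov: $75,226.55 · Delacroix: $601,812.36 · Dube: $902,718.55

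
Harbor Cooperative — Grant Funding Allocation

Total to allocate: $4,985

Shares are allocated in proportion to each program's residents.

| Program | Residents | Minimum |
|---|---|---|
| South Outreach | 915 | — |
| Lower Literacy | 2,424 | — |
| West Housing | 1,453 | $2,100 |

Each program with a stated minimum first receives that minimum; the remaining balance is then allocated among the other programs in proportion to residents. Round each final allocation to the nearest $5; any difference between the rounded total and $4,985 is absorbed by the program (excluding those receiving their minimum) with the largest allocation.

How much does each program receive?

Fund the minimums — West Housing $2,100. Balance $2,885.
Balance split over remaining residents 3,339: South Outreach 790.59 → $790; Lower Literacy 2,094.41 → $2,095.

South Outreach: $790 · Lower Literacy: $2,095 · West Housing: $2,100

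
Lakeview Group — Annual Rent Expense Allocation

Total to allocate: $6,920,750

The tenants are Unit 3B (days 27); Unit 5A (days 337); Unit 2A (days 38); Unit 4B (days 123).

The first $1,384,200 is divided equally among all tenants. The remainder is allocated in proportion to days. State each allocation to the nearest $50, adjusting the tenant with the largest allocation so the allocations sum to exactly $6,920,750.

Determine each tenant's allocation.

$1,384,200 shared equally gives $346,050 per tenant.
Remainder $5,536,550 by days (total 525): Unit 3B 284,736.86 → $284,750; Unit 5A 3,553,937.81 → $3,553,950; Unit 2A 400,740.76 → $400,750; Unit 4B 1,297,134.57 → $1,297,150.
Rounding difference −$50 on remainder applied to Unit 5A.
Totals: Unit 3B $346,050 + $284,750 = $630,800; Unit 5A $346,050 + $3,553,900 = $3,899,950; Unit 2A $346,050 + $400,750 = $746,800; Unit 4B $346,050 + $1,297,150 = $1,643,200.

Unit 3B: $630,800 · Unit 5A: $3,899,950 · Unit 2A: $746,800 · Unit 4B: $1,643,200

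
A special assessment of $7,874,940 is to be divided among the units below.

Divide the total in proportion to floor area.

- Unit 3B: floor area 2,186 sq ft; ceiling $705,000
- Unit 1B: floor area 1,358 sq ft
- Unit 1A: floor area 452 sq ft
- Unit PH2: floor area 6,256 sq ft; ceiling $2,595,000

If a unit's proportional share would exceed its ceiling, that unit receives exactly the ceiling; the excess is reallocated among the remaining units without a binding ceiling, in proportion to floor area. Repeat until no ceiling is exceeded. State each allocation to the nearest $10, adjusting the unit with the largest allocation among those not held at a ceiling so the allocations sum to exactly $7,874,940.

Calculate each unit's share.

Unit 3B: $705,000 | Unit 1B: $3,432,470 | Unit 1A: $1,142,470 | Unit PH2: $2,595,000

Floor area total: 10,252.
Proportional shares (ignoring caps): Unit 3B 1,679,147.37; Unit 1B 1,043,129.98; Unit 1A 347,197.90; Unit PH2 4,805,464.75.
Held at cap: Unit 3B ($705,000), Unit PH2 ($2,595,000); balance $4,574,940 reallocated over remaining floor area 1,810.
Redistributed shares: Unit 1B 3,432,468.80 → $3,432,470; Unit 1A 1,142,471.20 → $1,142,470.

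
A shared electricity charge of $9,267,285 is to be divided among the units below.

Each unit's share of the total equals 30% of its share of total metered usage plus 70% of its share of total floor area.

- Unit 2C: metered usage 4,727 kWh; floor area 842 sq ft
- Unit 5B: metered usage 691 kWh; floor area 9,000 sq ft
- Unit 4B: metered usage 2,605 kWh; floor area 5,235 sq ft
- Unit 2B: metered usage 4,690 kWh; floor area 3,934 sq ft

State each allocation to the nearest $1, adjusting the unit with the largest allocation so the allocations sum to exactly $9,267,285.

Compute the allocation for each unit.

Unit 2C: $1,321,055 | Unit 5B: $3,222,172 | Unit 4B: $2,356,016 | Unit 2B: $2,368,042

Totals — metered usage 12,713, floor area 19,011.
Blended shares (30% metered usage + 70% floor area): Unit 2C 0.1426; Unit 5B 0.3477; Unit 4B 0.2542; Unit 2B 0.2555.
Proportional shares: Unit 2C 1,321,054.61; Unit 5B 3,222,172.30; Unit 4B 2,356,015.69; Unit 2B 2,368,042.40.
Rounded to nearest $1: Unit 2C $1,321,055; Unit 5B $3,222,172; Unit 4B $2,356,016; Unit 2B $2,368,042. Sum = $9,267,285.
Rounded total matches; no reconciliation needed.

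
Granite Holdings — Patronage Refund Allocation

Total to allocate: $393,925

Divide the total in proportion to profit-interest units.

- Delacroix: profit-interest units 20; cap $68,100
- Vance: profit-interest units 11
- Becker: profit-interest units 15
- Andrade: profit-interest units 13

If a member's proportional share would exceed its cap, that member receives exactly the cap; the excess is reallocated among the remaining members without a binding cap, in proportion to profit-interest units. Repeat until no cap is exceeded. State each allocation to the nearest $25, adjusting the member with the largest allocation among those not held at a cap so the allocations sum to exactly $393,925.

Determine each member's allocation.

Delacroix: $68,100 | Vance: $91,900 | Becker: $125,325 | Andrade: $108,600

Profit-interest units total: 59.
Proportional shares (ignoring caps): Delacroix 133,533.90; Vance 73,443.64; Becker 100,150.42; Andrade 86,797.03.
Capped: Delacroix ($68,100); remaining pool $325,825 reallocated over remaining profit-interest units 39.
Remaining shares: Vance 91,899.36 → $91,900; Becker 125,317.31 → $125,325; Andrade 108,608.33 → $108,600.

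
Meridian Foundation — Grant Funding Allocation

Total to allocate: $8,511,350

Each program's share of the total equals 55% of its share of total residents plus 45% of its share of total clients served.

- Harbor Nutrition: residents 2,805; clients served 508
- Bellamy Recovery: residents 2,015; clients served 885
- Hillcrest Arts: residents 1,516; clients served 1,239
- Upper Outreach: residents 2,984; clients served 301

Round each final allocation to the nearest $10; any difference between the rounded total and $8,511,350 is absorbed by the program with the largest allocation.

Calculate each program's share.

Harbor Nutrition: $2,072,270 | Bellamy Recovery: $2,167,780 | Hillcrest Arts: $2,379,430 | Upper Outreach: $1,891,870

Totals — residents 9,320, clients served 2,933.
Combined weights (55% residents + 45% clients served): Harbor Nutrition 0.2435; Bellamy Recovery 0.2547; Hillcrest Arts 0.2796; Upper Outreach 0.2223.
Proportional shares: Harbor Nutrition 2,072,273.63; Bellamy Recovery 2,167,784.84; Hillcrest Arts 2,379,424.36; Upper Outreach 1,891,867.17.
After rounding ($10): Harbor Nutrition $2,072,270; Bellamy Recovery $2,167,780; Hillcrest Arts $2,379,420; Upper Outreach $1,891,870. Sum = $8,511,340.
Difference $8,511,350 − $8,511,340 = +$10 applied to largest allocation (Hillcrest Arts): Hillcrest Arts becomes $2,379,430.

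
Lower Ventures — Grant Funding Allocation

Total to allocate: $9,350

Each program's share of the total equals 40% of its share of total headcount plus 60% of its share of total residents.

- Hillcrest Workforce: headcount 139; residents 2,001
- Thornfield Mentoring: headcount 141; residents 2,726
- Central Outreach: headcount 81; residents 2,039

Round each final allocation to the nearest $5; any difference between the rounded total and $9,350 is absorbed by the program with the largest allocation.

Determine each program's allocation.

Totals — headcount 361, residents 6,766.
Combined weights (40% headcount + 60% residents): Hillcrest Workforce 0.3315; Thornfield Mentoring 0.3980; Central Outreach 0.2706.
Pro-rata amounts: Hillcrest Workforce 3,099.18; Thornfield Mentoring 3,721.03; Central Outreach 2,529.80.
After rounding ($5): Hillcrest Workforce $3,100; Thornfield Mentoring $3,720; Central Outreach $2,530. Sum = $9,350.
Sum already equals the total — no adjustment.

Hillcrest Workforce: $3,100 | Thornfield Mentoring: $3,720 | Central Outreach: $2,530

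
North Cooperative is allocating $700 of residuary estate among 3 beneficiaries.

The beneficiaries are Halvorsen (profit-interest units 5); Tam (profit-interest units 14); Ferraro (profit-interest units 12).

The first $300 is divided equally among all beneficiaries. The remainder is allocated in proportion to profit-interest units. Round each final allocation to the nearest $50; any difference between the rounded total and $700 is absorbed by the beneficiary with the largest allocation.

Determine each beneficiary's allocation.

Halvorsen: $150 · Tam: $300 · Ferraro: $250

First tranche $300 split equally: $100 each.
Remainder $400 by profit-interest units (total 31): Halvorsen 64.52 → $50; Tam 180.65 → $200; Ferraro 154.84 → $150.
Totals: Halvorsen $100 + $50 = $150; Tam $100 + $200 = $300; Ferraro $100 + $150 = $250.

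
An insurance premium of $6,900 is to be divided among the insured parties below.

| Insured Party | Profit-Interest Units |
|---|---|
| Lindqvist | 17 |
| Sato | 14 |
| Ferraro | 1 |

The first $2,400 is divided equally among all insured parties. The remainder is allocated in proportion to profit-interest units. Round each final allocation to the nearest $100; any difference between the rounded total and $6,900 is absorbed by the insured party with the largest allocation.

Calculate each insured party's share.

Equal tier: $2,400 ÷ 3 = $800 apiece.
Remainder $4,500 by profit-interest units (total 32): Lindqvist 2,390.62 → $2,400; Sato 1,968.75 → $2,000; Ferraro 140.62 → $100.
Totals: Lindqvist $800 + $2,400 = $3,200; Sato $800 + $2,000 = $2,800; Ferraro $800 + $100 = $900.

Lindqvist: $3,200; Sato: $2,800; Ferraro: $900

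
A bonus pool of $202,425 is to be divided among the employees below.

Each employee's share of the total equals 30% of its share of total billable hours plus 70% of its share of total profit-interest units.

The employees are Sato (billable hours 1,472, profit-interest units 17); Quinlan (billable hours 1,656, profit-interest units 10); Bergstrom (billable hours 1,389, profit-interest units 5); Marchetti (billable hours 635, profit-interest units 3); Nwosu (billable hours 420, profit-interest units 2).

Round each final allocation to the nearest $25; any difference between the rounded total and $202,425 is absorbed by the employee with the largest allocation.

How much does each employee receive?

Sato: $81,175; Quinlan: $56,350; Bergstrom: $34,275; Marchetti: $18,400; Nwosu: $12,225

Totals — billable hours 5,572, profit-interest units 37.
Composite weights (30% billable hours + 70% profit-interest units): Sato 0.4009; Quinlan 0.2783; Bergstrom 0.1694; Marchetti 0.0909; Nwosu 0.0605.
Pro-rata amounts: Sato 81,147.13; Quinlan 56,344.85; Bergstrom 34,286.59; Marchetti 18,409.65; Nwosu 12,236.77.
Rounded to nearest $25: Sato $81,150; Quinlan $56,350; Bergstrom $34,275; Marchetti $18,400; Nwosu $12,225. Sum = $202,400.
Difference $202,425 − $202,400 = +$25 applied to largest allocation (Sato): Sato becomes $81,175.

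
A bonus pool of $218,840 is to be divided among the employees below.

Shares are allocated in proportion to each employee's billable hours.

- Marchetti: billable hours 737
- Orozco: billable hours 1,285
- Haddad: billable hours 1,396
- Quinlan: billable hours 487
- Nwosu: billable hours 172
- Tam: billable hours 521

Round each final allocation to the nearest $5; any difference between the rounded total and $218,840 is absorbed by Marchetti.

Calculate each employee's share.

Billable hours total: 4,598.
Proportional shares: Marchetti 737/4,598 × $218,840 = 35,077.22; Orozco 1,285/4,598 × $218,840 = 61,159.07; Haddad 1,396/4,598 × $218,840 = 66,442.07; Quinlan 487/4,598 × $218,840 = 23,178.57; Nwosu 172/4,598 × $218,840 = 8,186.27; Tam 521/4,598 × $218,840 = 24,796.79.
At nearest $5: Marchetti $35,075; Orozco $61,160; Haddad $66,440; Quinlan $23,180; Nwosu $8,185; Tam $24,795. Sum = $218,835.
Difference $218,840 − $218,835 = +$5 applied to Marchetti: Marchetti becomes $35,080.

Marchetti: $35,080 | Orozco: $61,160 | Haddad: $66,440 | Quinlan: $23,180 | Nwosu: $8,185 | Tam: $24,795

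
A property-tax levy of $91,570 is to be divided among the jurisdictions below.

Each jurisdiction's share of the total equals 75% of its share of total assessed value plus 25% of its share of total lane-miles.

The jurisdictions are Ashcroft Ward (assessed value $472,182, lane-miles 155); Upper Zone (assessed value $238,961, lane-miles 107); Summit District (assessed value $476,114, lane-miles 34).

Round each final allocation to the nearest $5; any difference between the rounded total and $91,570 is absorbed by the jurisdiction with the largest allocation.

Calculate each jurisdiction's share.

Totals — assessed value 1,187,257, lane-miles 296.
Blended shares (75% assessed value + 25% lane-miles): Ashcroft Ward 0.4292; Upper Zone 0.2413; Summit District 0.3295.
Unrounded shares: Ashcroft Ward 39,301.24; Upper Zone 22,098.15; Summit District 30,170.61.
At nearest $5: Ashcroft Ward $39,300; Upper Zone $22,100; Summit District $30,170. Sum = $91,570.
No rounding difference to absorb.

Ashcroft Ward: $39,300 · Upper Zone: $22,100 · Summit District: $30,170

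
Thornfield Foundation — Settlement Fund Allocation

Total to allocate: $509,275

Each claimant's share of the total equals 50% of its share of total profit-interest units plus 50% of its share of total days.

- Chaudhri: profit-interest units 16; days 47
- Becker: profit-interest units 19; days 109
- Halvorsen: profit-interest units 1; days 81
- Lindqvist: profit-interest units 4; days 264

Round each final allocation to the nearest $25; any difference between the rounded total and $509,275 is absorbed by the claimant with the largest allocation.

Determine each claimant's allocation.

Chaudhri: $125,750; Becker: $176,350; Halvorsen: $47,525; Lindqvist: $159,650

Profit-interest units total 40; days total 501.
Blended shares (50% profit-interest units + 50% days): Chaudhri 0.2469; Becker 0.3463; Halvorsen 0.0933; Lindqvist 0.3135.
Raw shares: Chaudhri 125,743.15; Becker 176,352.99; Halvorsen 47,534.87; Lindqvist 159,643.99.
Rounded to nearest $25: Chaudhri $125,750; Becker $176,350; Halvorsen $47,525; Lindqvist $159,650. Sum = $509,275.
Rounded total matches; no reconciliation needed.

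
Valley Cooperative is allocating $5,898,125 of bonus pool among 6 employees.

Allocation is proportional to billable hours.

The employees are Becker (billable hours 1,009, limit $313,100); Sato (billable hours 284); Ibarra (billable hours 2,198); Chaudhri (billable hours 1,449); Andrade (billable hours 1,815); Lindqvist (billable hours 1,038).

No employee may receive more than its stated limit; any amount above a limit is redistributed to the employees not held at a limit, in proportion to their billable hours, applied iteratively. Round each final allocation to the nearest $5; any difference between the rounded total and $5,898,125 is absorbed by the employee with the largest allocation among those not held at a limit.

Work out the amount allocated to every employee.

Total billable hours = 7,793.
Unconstrained shares: Becker 763,660.74; Sato 214,945.14; Ibarra 1,663,554.31; Chaudhri 1,096,674.34; Andrade 1,373,681.11; Lindqvist 785,609.36.
Cap binds for Becker ($313,100); residual $5,585,025 reallocated over remaining billable hours 6,784.
Shares after redistribution: Sato 233,807.06 → $233,805; Ibarra 1,809,534.93 → $1,809,535; Chaudhri 1,192,909.97 → $1,192,910; Andrade 1,494,224.70 → $1,494,225; Lindqvist 854,548.34 → $854,550.

Becker: $313,100 | Sato: $233,805 | Ibarra: $1,809,535 | Chaudhri: $1,192,910 | Andrade: $1,494,225 | Lindqvist: $854,550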